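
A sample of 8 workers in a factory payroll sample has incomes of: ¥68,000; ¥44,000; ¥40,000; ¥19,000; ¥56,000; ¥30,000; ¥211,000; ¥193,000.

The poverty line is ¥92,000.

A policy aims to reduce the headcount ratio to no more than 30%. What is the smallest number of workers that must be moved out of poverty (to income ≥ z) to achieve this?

6 of the 8 workers are poor, so H = 6/8 = 0.750.
A headcount ratio of at most 30% allows at most ⌊0.30 × 8⌋ = 2 poor workers.
So at least 6 − 2 = 4 must be lifted.

4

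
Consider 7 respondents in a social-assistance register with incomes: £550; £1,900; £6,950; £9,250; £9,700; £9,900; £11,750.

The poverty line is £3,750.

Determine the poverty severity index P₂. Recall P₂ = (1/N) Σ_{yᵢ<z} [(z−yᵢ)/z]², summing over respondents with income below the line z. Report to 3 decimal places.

Below z: £550, £1,900 (q = 2 of N = 7).
Normalized shortfalls: (3750−550)/3750 = 0.8533; (3750−1900)/3750 = 0.4933.
Squared: 0.7282; 0.2434.
Sum = 0.971556; P₂ = 0.971556 / 7 = 0.139.

0.139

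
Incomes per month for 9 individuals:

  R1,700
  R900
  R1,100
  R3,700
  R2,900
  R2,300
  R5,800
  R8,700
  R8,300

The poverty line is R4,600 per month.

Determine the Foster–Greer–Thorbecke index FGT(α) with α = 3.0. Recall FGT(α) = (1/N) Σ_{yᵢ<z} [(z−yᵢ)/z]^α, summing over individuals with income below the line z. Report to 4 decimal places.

Incomes under z: R900, R1,100, R1,700, R2,300, R2,900, R3,700 (q = 6 of N = 9).
Normalized shortfalls: (4600−900)/4600 = 0.8043; (4600−1100)/4600 = 0.7609; (4600−1700)/4600 = 0.6304; (4600−2300)/4600 = 0.5000; (4600−2900)/4600 = 0.3696; (4600−3700)/4600 = 0.1957.
Raised to α = 3.0: 0.52039; 0.44048; 0.25057; 0.12500; 0.05047; 0.00749.
Sum = 1.394407; FGT(3.0) = 1.394407 / 9 = 0.1549.

0.1549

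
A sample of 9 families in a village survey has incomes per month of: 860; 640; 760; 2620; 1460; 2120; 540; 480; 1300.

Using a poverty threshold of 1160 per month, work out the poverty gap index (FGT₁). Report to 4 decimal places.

Incomes under z: 480, 540, 640, 760, 860 (q = 5 of N = 9).
Shortfall ratios: (1160−480)/1160 = 0.5862; (1160−540)/1160 = 0.5345; (1160−640)/1160 = 0.4483; (1160−760)/1160 = 0.3448; (1160−860)/1160 = 0.2586.
Sum of shortfalls = 2.172414; P₁ averages over all N: 2.172414 / 9 = 0.2414.

0.2414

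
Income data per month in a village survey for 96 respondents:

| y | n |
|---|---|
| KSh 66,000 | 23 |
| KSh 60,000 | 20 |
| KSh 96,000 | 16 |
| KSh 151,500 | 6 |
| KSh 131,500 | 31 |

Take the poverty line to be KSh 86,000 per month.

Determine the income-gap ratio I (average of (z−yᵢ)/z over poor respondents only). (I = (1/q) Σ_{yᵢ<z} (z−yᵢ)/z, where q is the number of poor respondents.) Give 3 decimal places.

0.265

Incomes under z: 20×KSh 60,000, 23×KSh 66,000 (q = 43 of N = 96).
Relative gaps: 0.3023 (×20), 0.2326 (×23); sum = 11.395349.
The income-gap ratio divides by q (the poor only): 11.395349 / 43 = 0.265.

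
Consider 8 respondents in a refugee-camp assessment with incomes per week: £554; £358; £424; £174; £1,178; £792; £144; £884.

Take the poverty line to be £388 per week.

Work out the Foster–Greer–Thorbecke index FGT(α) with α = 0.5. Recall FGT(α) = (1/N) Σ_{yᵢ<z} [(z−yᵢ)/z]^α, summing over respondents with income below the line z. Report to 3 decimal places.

0.227

Below the line: £144, £174, £358 (q = 3 of N = 8).
Normalized shortfalls: (388−144)/388 = 0.6289; (388−174)/388 = 0.5515; (388−358)/388 = 0.0773.
Raised to α = 0.5: 0.79301; 0.74266; 0.27806.
Sum = 1.813736; FGT(0.5) = 1.813736 / 8 = 0.227.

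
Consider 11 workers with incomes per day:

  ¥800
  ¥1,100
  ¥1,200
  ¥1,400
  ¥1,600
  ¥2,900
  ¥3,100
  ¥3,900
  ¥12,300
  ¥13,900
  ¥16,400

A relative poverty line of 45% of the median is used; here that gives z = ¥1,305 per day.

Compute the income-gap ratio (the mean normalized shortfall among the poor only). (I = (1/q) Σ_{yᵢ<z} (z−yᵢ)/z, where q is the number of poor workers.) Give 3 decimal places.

Below z: ¥800, ¥1,100, ¥1,200 (q = 3 of N = 11).
Relative gaps: 0.3870, 0.1571, 0.0805; sum = 0.624521.
The income-gap ratio divides by q (the poor only): 0.624521 / 3 = 0.208.

0.208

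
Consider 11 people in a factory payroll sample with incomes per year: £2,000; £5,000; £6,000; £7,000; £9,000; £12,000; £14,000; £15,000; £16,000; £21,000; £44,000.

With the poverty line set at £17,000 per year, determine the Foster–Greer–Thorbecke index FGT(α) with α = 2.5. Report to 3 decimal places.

Poor units: £2,000, £5,000, £6,000, £7,000, £9,000, £12,000, £14,000, £15,000, £16,000 (q = 9 of N = 11).
Relative gaps: (17000−2000)/17000 = 0.8824; (17000−5000)/17000 = 0.7059; (17000−6000)/17000 = 0.6471; (17000−7000)/17000 = 0.5882; (17000−9000)/17000 = 0.4706; (17000−12000)/17000 = 0.2941; (17000−14000)/17000 = 0.1765; (17000−15000)/17000 = 0.1176; (17000−16000)/17000 = 0.0588.
Raised to α = 2.5: 0.73132; 0.41863; 0.33679; 0.26539; 0.15192; 0.04691; 0.01308; 0.00475; 0.00084.
Sum = 1.969622; FGT(2.5) = 1.969622 / 11 = 0.179.

0.179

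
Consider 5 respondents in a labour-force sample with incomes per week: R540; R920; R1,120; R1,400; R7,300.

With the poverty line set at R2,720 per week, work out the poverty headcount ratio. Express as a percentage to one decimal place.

80.0%

4 of the 5 respondents have income below R2,720.
H = 4/5 = 80.0%.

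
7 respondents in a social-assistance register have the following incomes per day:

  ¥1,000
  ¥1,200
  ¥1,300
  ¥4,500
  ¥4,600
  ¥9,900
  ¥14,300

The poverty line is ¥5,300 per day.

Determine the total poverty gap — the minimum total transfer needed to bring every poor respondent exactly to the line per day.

Below the line: ¥1,000, ¥1,200, ¥1,300, ¥4,500, ¥4,600 (q = 5 of N = 7).
Individual gaps: 5300−1000 = 4300; 5300−1200 = 4100; 5300−1300 = 4000; 5300−4500 = 800; 5300−4600 = 700.
Aggregate gap = ¥13,900.

¥13,900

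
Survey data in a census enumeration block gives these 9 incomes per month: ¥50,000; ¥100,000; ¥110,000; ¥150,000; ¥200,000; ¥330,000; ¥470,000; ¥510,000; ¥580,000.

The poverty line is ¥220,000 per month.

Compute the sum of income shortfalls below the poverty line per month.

Incomes under z: ¥50,000, ¥100,000, ¥110,000, ¥150,000, ¥200,000 (q = 5 of N = 9).
Individual gaps: 220000−50000 = 170000; 220000−100000 = 120000; 220000−110000 = 110000; 220000−150000 = 70000; 220000−200000 = 20000.
Aggregate gap = ¥490,000.

¥490,000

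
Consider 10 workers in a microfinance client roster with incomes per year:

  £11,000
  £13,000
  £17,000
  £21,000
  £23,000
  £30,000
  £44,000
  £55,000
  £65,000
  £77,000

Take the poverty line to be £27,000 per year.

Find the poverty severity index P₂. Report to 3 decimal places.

Incomes under z: £11,000, £13,000, £17,000, £21,000, £23,000 (q = 5 of N = 10).
Shortfall ratios: (27000−11000)/27000 = 0.5926; (27000−13000)/27000 = 0.5185; (27000−17000)/27000 = 0.3704; (27000−21000)/27000 = 0.2222; (27000−23000)/27000 = 0.1481.
Squared: 0.3512; 0.2689; 0.1372; 0.0494; 0.0219.
Sum = 0.828532; P₂ = 0.828532 / 10 = 0.083.

0.083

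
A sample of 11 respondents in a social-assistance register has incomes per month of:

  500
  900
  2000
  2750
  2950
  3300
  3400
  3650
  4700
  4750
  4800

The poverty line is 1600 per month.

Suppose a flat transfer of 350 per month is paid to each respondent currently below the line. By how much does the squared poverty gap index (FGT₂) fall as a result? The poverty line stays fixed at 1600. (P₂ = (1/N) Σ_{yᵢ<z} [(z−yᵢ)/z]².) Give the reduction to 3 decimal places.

Before: below the line — 500, 900; squared poverty gap index (FGT₂) = 0.06037.
After the 350 transfer: below the line — 850, 1250; squared poverty gap index (FGT₂) = 0.02433.
Reduction = 0.06037 − 0.02433 = 0.036.

0.036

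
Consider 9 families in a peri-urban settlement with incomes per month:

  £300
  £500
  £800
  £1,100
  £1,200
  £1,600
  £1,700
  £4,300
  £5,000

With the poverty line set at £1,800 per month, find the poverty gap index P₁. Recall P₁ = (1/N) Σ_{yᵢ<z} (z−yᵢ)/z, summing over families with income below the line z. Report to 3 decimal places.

0.333

Below the line: £300, £500, £800, £1,100, £1,200, £1,600, £1,700 (q = 7 of N = 9).
Shortfall ratios: (1800−300)/1800 = 0.8333; (1800−500)/1800 = 0.7222; (1800−800)/1800 = 0.5556; (1800−1100)/1800 = 0.3889; (1800−1200)/1800 = 0.3333; (1800−1600)/1800 = 0.1111; (1800−1700)/1800 = 0.0556.
Sum of shortfalls = 3.000000; P₁ averages over all N: 3.000000 / 9 = 0.333.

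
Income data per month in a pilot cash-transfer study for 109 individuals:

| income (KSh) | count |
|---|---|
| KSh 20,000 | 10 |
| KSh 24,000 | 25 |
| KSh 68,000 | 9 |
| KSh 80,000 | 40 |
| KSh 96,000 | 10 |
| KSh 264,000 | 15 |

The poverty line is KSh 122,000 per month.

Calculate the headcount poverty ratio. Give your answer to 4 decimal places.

94 of the 109 individuals have income below KSh 122,000.
H = 94/109 = 0.8624.

0.8624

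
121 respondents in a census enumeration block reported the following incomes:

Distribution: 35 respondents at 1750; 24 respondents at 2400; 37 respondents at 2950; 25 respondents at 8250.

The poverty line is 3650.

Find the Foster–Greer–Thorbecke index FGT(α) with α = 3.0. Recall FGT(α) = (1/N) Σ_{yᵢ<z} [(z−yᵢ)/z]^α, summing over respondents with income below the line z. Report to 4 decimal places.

0.0509

Poor units: 35×1750, 24×2400, 37×2950 (q = 96 of N = 121).
Gap ratios (z−y)/z: (3650−1750)/3650 = 0.5205 (×35); (3650−2400)/3650 = 0.3425 (×24); (3650−2950)/3650 = 0.1918 (×37).
Raised to α = 3.0: 0.14105 (×35); 0.04017 (×24); 0.00705 (×37).
Sum = 6.161808; FGT(3.0) = 6.161808 / 121 = 0.0509.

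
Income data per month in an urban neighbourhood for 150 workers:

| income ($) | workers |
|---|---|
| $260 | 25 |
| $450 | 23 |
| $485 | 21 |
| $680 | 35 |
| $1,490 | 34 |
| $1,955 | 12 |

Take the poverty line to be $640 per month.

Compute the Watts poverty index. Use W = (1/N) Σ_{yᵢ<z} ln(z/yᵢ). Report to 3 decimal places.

Incomes under z: 25×$260, 23×$450, 21×$485 (q = 69 of N = 150).
Log gaps: ln(640/260) = 0.9008 (×25); ln(640/450) = 0.3522 (×23); ln(640/485) = 0.2773 (×21).
W = 36.444442 / 150 = 0.243.

0.243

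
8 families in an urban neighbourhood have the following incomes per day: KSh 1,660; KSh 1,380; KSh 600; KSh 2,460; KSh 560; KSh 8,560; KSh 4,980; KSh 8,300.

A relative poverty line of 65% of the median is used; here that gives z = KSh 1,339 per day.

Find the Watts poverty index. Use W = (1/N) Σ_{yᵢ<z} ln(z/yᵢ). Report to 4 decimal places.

0.2093

Below the line: KSh 560, KSh 600 (q = 2 of N = 8).
ln(z/y) terms: ln(1339/560) = 0.8717; ln(1339/600) = 0.8027.
W = 1.674490 / 8 = 0.2093.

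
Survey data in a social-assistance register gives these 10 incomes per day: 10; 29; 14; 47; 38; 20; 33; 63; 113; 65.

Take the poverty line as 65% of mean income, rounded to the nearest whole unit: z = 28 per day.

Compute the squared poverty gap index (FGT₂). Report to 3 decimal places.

Below the line: 10, 14, 20 (q = 3 of N = 10).
Gap ratios (z−y)/z: (28−10)/28 = 0.6429; (28−14)/28 = 0.5000; (28−20)/28 = 0.2857.
Squared: 0.4133; 0.2500; 0.0816.
Sum = 0.744898; P₂ = 0.744898 / 10 = 0.074.

0.074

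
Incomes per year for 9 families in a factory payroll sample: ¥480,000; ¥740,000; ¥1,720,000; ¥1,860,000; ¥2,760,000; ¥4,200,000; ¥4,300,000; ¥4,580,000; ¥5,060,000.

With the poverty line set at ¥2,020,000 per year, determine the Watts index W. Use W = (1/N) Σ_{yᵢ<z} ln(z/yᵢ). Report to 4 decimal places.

0.2983

Incomes under z: ¥480,000, ¥740,000, ¥1,720,000, ¥1,860,000 (q = 4 of N = 9).
Log gaps: ln(2020000/480000) = 1.4371; ln(2020000/740000) = 1.0042; ln(2020000/1720000) = 0.1608; ln(2020000/1860000) = 0.0825.
W = 2.684564 / 9 = 0.2983.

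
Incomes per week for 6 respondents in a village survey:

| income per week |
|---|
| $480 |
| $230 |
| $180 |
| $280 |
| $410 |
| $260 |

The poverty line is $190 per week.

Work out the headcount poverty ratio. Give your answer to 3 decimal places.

1 of the 6 respondents have income below $190.
H = 1/6 = 0.167.

0.167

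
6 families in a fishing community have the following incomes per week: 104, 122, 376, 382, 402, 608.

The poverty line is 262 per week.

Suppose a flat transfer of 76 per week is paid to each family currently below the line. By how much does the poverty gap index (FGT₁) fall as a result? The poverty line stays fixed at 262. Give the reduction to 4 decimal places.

0.0967

Before: below the line — 104, 122; poverty gap index (FGT₁) = 0.189567.
After the 76 transfer: below the line — 180, 198; poverty gap index (FGT₁) = 0.092875.
Reduction = 0.189567 − 0.092875 = 0.0967.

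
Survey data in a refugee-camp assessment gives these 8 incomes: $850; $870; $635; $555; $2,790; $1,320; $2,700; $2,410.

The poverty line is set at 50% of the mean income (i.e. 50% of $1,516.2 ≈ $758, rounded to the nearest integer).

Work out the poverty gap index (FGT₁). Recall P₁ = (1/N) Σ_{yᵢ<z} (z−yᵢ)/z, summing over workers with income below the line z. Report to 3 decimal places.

0.054

Below z: $555, $635 (q = 2 of N = 8).
Shortfall ratios: (758−555)/758 = 0.2678; (758−635)/758 = 0.1623.
Σ = 0.430079. Dividing by the full population N = 8 gives P₁ = 0.054.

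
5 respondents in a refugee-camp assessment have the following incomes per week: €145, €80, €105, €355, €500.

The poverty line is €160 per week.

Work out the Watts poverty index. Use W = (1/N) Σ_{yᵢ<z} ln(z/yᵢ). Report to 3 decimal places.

0.243

Below z: €80, €105, €145 (q = 3 of N = 5).
ln(z/y) terms: ln(160/80) = 0.6931; ln(160/105) = 0.4212; ln(160/145) = 0.0984.
W = 1.212801 / 5 = 0.243.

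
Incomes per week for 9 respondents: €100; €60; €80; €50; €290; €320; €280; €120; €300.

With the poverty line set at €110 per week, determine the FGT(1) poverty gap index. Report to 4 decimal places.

0.1515

Below the line: €50, €60, €80, €100 (q = 4 of N = 9).
Gap ratios (z−y)/z: (110−50)/110 = 0.5455; (110−60)/110 = 0.4545; (110−80)/110 = 0.2727; (110−100)/110 = 0.0909.
Sum of shortfalls = 1.363636; P₁ averages over all N: 1.363636 / 9 = 0.1515.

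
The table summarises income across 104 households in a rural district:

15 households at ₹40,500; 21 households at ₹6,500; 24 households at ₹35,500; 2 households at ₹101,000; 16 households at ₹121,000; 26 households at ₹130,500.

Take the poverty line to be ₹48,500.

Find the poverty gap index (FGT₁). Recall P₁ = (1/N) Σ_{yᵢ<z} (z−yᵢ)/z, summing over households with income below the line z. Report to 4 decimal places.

Below the line: 21×₹6,500, 24×₹35,500, 15×₹40,500 (q = 60 of N = 104).
Gap ratios (z−y)/z: (48500−6500)/48500 = 0.8660 (×21); (48500−35500)/48500 = 0.2680 (×24); (48500−40500)/48500 = 0.1649 (×15).
Σ = 27.092784. Dividing by the full population N = 104 gives P₁ = 0.2605.

0.2605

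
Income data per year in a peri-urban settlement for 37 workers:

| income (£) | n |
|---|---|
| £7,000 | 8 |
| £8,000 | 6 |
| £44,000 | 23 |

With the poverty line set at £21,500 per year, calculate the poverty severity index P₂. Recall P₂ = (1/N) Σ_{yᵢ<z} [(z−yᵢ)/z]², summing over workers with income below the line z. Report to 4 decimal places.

0.1623

Poor units: 8×£7,000, 6×£8,000 (q = 14 of N = 37).
Relative gaps: (21500−7000)/21500 = 0.6744 (×8); (21500−8000)/21500 = 0.6279 (×6).
Squared: 0.4548 (×8); 0.3943 (×6).
Sum = 6.004327; P₂ = 6.004327 / 37 = 0.1623.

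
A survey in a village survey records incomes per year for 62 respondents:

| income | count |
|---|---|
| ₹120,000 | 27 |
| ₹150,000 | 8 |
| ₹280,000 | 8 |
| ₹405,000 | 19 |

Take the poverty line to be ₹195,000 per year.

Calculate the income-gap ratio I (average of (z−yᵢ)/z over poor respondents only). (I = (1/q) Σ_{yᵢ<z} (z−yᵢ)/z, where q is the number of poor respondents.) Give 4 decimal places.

0.3495

Incomes under z: 27×₹120,000, 8×₹150,000 (q = 35 of N = 62).
Relative gaps: 0.3846 (×27), 0.2308 (×8); sum = 12.230769.
I averages over the q = 35 poor units only: 12.230769 / 35 = 0.3495.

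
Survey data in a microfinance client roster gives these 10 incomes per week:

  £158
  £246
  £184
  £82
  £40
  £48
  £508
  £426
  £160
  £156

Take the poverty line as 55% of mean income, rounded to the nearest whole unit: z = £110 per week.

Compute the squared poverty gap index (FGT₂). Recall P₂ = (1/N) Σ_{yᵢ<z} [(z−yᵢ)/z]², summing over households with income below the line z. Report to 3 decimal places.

Below the line: £40, £48, £82 (q = 3 of N = 10).
Shortfall ratios: (110−40)/110 = 0.6364; (110−48)/110 = 0.5636; (110−82)/110 = 0.2545.
Squared: 0.4050; 0.3177; 0.0648.
Sum = 0.787438; P₂ = 0.787438 / 10 = 0.079.

0.079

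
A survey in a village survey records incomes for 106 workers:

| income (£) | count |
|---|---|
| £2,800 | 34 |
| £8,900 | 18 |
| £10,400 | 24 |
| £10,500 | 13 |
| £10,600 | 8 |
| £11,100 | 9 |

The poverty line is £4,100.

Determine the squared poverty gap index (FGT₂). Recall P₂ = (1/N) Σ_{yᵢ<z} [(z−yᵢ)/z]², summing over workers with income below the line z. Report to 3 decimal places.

0.032

Below the line: 34×£2,800 (q = 34 of N = 106).
Relative gaps: (4100−2800)/4100 = 0.3171 (×34).
Squared: 0.1005 (×34).
Sum = 3.418203; P₂ = 3.418203 / 106 = 0.032.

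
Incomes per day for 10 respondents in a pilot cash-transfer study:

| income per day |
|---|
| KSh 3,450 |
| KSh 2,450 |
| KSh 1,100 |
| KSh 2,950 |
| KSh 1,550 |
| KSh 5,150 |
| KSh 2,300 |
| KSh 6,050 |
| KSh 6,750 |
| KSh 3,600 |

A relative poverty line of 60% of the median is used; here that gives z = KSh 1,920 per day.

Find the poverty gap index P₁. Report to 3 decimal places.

Poor units: KSh 1,100, KSh 1,550 (q = 2 of N = 10).
Gap ratios (z−y)/z: (1920−1100)/1920 = 0.4271; (1920−1550)/1920 = 0.1927.
Sum of shortfalls = 0.619792; P₁ averages over all N: 0.619792 / 10 = 0.062.

0.062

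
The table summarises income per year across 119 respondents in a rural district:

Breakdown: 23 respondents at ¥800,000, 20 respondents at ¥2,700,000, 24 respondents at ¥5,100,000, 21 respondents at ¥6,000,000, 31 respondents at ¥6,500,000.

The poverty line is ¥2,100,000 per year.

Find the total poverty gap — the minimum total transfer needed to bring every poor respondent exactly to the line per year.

¥29,900,000

Below z: 23×¥800,000 (q = 23 of N = 119).
Individual gaps: 23×(2100000−800000) = 29900000.
Aggregate gap = ¥29,900,000.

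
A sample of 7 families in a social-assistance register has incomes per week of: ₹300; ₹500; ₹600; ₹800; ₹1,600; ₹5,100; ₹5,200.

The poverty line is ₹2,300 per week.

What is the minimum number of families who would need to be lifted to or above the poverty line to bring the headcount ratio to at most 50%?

5 of the 7 families are poor, so H = 5/7 = 0.714.
A headcount ratio of at most 50% allows at most ⌊0.50 × 7⌋ = 3 poor families.
So at least 5 − 3 = 2 must be lifted.

2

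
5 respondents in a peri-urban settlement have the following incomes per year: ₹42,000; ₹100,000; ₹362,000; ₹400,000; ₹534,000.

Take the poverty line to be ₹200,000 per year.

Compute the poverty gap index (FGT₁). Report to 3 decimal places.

Poor units: ₹42,000, ₹100,000 (q = 2 of N = 5).
Gap ratios (z−y)/z: (200000−42000)/200000 = 0.7900; (200000−100000)/200000 = 0.5000.
Σ = 1.290000. Dividing by the full population N = 5 gives P₁ = 0.258.

0.258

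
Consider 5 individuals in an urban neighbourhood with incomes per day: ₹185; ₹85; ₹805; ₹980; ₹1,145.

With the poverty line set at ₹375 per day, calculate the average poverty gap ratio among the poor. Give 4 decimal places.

0.6400

Poor units: ₹85, ₹185 (q = 2 of N = 5).
Shortfall ratios (z−y)/z: 0.7733, 0.5067; sum = 1.280000.
I averages over the q = 2 poor units only: 1.280000 / 2 = 0.6400.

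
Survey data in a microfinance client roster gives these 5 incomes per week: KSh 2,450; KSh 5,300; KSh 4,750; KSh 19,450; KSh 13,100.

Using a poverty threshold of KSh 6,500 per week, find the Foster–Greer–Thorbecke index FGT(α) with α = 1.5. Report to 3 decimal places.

Incomes under z: KSh 2,450, KSh 4,750, KSh 5,300 (q = 3 of N = 5).
Normalized shortfalls: (6500−2450)/6500 = 0.6231; (6500−4750)/6500 = 0.2692; (6500−5300)/6500 = 0.1846.
Raised to α = 1.5: 0.49183; 0.13970; 0.07932.
Sum = 0.710848; FGT(1.5) = 0.710848 / 5 = 0.142.

0.142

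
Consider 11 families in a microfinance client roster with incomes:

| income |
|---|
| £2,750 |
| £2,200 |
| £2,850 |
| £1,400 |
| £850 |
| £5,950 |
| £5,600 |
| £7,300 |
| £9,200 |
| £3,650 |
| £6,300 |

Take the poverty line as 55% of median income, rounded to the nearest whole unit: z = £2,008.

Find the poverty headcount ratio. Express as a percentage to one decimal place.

2 of the 11 families have income below £2,008.
H = 2/11 = 18.2%.

18.2%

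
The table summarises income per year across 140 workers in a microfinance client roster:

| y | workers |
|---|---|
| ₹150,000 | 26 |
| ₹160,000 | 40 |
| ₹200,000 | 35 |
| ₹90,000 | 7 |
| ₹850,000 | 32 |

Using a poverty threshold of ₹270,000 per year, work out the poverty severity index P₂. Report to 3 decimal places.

0.123

Incomes under z: 7×₹90,000, 26×₹150,000, 40×₹160,000, 35×₹200,000 (q = 108 of N = 140).
Relative gaps: (270000−90000)/270000 = 0.6667 (×7); (270000−150000)/270000 = 0.4444 (×26); (270000−160000)/270000 = 0.4074 (×40); (270000−200000)/270000 = 0.2593 (×35).
Squared: 0.4444 (×7); 0.1975 (×26); 0.1660 (×40); 0.0672 (×35).
Sum = 17.238683; P₂ = 17.238683 / 140 = 0.123.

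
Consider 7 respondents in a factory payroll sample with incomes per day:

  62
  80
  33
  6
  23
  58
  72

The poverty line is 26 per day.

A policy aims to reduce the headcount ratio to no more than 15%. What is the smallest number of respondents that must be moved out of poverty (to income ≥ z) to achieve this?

1

2 of the 7 respondents are poor, so H = 2/7 = 0.286.
A headcount ratio of at most 15% allows at most ⌊0.15 × 7⌋ = 1 poor respondents.
So at least 2 − 1 = 1 must be lifted.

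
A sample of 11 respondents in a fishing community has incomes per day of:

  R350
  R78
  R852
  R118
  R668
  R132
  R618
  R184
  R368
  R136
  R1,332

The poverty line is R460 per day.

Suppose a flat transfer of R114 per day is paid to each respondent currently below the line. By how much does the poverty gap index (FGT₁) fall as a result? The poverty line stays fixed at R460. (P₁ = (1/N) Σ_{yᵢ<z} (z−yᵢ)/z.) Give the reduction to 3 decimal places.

0.153

Before: below the line — R78, R118, R132, R136, R184, R350, R368; poverty gap index (FGT₁) = 0.36640.
After the R114 transfer: below the line — R192, R232, R246, R250, R298; poverty gap index (FGT₁) = 0.21383.
Reduction = 0.36640 − 0.21383 = 0.153.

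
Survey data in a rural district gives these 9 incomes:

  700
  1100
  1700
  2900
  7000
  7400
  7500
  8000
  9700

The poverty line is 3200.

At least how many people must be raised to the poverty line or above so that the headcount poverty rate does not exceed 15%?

Currently q = 4 of N = 9 are below the line (H = 0.444).
A headcount ratio of at most 15% allows at most ⌊0.15 × 9⌋ = 1 poor people.
So at least 4 − 1 = 3 must be lifted.

3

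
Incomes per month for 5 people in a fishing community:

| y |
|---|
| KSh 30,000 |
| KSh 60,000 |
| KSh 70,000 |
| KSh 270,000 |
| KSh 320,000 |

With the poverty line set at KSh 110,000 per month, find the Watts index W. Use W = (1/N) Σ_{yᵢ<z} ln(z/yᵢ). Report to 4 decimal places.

Below z: KSh 30,000, KSh 60,000, KSh 70,000 (q = 3 of N = 5).
ln(z/y) terms: ln(110000/30000) = 1.2993; ln(110000/60000) = 0.6061; ln(110000/70000) = 0.4520.
W = 2.357404 / 5 = 0.4715.

0.4715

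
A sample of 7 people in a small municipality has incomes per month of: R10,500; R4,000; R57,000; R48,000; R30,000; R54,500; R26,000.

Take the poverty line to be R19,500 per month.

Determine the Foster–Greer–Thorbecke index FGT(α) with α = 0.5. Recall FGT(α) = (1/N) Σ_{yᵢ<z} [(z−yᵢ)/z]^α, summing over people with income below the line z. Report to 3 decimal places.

Below the line: R4,000, R10,500 (q = 2 of N = 7).
Gap ratios (z−y)/z: (19500−4000)/19500 = 0.7949; (19500−10500)/19500 = 0.4615.
Raised to α = 0.5: 0.89156; 0.67937.
Sum = 1.570922; FGT(0.5) = 1.570922 / 7 = 0.224.

0.224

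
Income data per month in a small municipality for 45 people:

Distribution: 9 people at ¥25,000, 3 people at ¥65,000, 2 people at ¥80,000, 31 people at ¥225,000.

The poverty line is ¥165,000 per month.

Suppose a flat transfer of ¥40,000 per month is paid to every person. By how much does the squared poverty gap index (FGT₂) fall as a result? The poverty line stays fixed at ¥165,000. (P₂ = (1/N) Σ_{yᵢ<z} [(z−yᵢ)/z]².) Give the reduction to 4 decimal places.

Before: below the line — 9×¥25,000, 3×¥65,000, 2×¥80,000; squared poverty gap index (FGT₂) = 0.180267.
After the ¥40,000 transfer: below the line — 9×¥65,000, 3×¥105,000, 2×¥120,000; squared poverty gap index (FGT₂) = 0.085583.
Reduction = 0.180267 − 0.085583 = 0.0947.

0.0947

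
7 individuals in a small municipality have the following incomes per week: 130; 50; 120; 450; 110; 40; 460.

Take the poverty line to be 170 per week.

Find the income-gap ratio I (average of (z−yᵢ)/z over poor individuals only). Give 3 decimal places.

Incomes under z: 40, 50, 110, 120, 130 (q = 5 of N = 7).
Relative gaps: 0.7647, 0.7059, 0.3529, 0.2941, 0.2353; sum = 2.352941.
The income-gap ratio divides by q (the poor only): 2.352941 / 5 = 0.471.

0.471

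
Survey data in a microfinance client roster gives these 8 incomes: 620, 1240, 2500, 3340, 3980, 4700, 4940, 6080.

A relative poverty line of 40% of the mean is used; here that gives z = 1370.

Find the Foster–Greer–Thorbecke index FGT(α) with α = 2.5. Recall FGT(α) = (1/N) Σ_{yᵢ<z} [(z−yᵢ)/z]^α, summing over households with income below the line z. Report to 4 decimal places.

0.0281

Below the line: 620, 1240 (q = 2 of N = 8).
Relative gaps: (1370−620)/1370 = 0.5474; (1370−1240)/1370 = 0.0949.
Raised to α = 2.5: 0.22174; 0.00277.
Sum = 0.224518; FGT(2.5) = 0.224518 / 8 = 0.0281.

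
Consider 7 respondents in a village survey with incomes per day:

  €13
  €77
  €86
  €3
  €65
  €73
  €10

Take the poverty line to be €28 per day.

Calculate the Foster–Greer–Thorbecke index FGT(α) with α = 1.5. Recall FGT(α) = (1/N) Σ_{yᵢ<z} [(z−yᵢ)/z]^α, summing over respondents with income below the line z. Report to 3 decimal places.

Below the line: €3, €10, €13 (q = 3 of N = 7).
Normalized shortfalls: (28−3)/28 = 0.8929; (28−10)/28 = 0.6429; (28−13)/28 = 0.5357.
Raised to α = 1.5: 0.84367; 0.51543; 0.39210.
Sum = 1.751206; FGT(1.5) = 1.751206 / 7 = 0.250.

0.250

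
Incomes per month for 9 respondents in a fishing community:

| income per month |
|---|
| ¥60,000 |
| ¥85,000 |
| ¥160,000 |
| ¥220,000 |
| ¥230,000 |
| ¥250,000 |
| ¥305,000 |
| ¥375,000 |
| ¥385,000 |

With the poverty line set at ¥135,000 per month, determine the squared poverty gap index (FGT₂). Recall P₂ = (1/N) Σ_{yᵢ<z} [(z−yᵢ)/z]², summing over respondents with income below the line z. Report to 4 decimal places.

0.0495

Incomes under z: ¥60,000, ¥85,000 (q = 2 of N = 9).
Shortfall ratios: (135000−60000)/135000 = 0.5556; (135000−85000)/135000 = 0.3704.
Squared: 0.3086; 0.1372.
Sum = 0.445816; P₂ = 0.445816 / 9 = 0.0495.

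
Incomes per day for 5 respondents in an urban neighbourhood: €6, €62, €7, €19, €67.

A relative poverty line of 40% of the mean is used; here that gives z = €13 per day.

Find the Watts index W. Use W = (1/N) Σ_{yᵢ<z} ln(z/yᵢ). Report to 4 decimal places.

0.2784

Poor units: €6, €7 (q = 2 of N = 5).
Log shortfalls: ln(13/6) = 0.7732; ln(13/7) = 0.6190.
W = 1.392229 / 5 = 0.2784.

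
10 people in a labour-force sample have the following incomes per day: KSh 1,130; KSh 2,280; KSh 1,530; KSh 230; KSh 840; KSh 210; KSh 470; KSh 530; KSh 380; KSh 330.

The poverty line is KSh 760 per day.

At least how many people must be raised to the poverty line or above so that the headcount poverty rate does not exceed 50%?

1

Currently q = 6 of N = 10 are below the line (H = 0.600).
A headcount ratio of at most 50% allows at most ⌊0.50 × 10⌋ = 5 poor people.
So at least 6 − 5 = 1 must be lifted.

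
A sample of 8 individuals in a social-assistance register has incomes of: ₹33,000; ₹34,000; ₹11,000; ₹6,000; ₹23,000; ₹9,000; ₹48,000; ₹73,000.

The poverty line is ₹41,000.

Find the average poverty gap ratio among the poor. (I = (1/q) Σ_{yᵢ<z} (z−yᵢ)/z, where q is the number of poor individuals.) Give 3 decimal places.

0.528

Poor units: ₹6,000, ₹9,000, ₹11,000, ₹23,000, ₹33,000, ₹34,000 (q = 6 of N = 8).
Shortfall ratios (z−y)/z: 0.8537, 0.7805, 0.7317, 0.4390, 0.1951, 0.1707; sum = 3.170732.
The income-gap ratio divides by q (the poor only): 3.170732 / 6 = 0.528.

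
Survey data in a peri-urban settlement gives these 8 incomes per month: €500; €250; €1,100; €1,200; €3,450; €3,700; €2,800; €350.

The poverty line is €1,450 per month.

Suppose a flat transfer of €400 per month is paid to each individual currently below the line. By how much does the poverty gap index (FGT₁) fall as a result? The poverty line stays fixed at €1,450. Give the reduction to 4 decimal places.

Before: below the line — €250, €350, €500, €1,100, €1,200; poverty gap index (FGT₁) = 0.331897.
After the €400 transfer: below the line — €650, €750, €900; poverty gap index (FGT₁) = 0.176724.
Reduction = 0.331897 − 0.176724 = 0.1552.

0.1552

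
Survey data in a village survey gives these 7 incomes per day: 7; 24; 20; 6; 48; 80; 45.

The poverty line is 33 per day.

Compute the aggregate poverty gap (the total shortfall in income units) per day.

Below the line: 6, 7, 20, 24 (q = 4 of N = 7).
Individual gaps: 33−6 = 27; 33−7 = 26; 33−20 = 13; 33−24 = 9.
Aggregate gap = 75.

75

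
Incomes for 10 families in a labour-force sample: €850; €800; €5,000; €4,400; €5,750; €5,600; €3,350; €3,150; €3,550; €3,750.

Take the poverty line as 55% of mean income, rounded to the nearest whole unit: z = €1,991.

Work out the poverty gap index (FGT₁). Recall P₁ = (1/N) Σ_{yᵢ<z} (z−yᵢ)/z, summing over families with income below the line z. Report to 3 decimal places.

0.117

Incomes under z: €800, €850 (q = 2 of N = 10).
Shortfall ratios: (1991−800)/1991 = 0.5982; (1991−850)/1991 = 0.5731.
Σ = 1.171271. Dividing by the full population N = 10 gives P₁ = 0.117.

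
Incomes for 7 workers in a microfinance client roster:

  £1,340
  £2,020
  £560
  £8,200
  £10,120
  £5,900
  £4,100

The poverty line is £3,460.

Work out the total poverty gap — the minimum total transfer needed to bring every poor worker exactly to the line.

Poor units: £560, £1,340, £2,020 (q = 3 of N = 7).
Individual gaps: 3460−560 = 2900; 3460−1340 = 2120; 3460−2020 = 1440.
Aggregate gap = £6,460.

£6,460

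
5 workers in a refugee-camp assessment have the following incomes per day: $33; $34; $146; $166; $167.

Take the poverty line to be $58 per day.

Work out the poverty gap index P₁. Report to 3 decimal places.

0.169

Below the line: $33, $34 (q = 2 of N = 5).
Normalized shortfalls: (58−33)/58 = 0.4310; (58−34)/58 = 0.4138.
Σ = 0.844828. Dividing by the full population N = 5 gives P₁ = 0.169.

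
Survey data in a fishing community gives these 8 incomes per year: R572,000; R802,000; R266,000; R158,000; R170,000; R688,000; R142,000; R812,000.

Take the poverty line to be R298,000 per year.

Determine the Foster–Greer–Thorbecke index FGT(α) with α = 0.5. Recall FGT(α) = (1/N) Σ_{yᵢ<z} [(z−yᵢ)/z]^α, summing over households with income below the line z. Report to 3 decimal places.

0.299

Incomes under z: R142,000, R158,000, R170,000, R266,000 (q = 4 of N = 8).
Gap ratios (z−y)/z: (298000−142000)/298000 = 0.5235; (298000−158000)/298000 = 0.4698; (298000−170000)/298000 = 0.4295; (298000−266000)/298000 = 0.1074.
Raised to α = 0.5: 0.72353; 0.68542; 0.65539; 0.32769.
Sum = 2.392023; FGT(0.5) = 2.392023 / 8 = 0.299.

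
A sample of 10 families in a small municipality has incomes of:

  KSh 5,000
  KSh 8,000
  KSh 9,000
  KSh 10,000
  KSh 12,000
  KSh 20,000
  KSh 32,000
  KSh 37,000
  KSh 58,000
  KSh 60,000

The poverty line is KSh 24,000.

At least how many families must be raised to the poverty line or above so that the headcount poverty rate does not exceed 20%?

6 of the 10 families are poor, so H = 6/10 = 0.600.
A headcount ratio of at most 20% allows at most ⌊0.20 × 10⌋ = 2 poor families.
So at least 6 − 2 = 4 must be lifted.

4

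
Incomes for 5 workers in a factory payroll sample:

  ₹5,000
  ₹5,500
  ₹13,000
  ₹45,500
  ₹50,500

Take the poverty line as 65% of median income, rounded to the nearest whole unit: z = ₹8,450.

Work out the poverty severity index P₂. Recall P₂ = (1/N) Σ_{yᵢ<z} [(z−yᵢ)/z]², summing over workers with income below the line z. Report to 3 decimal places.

Below z: ₹5,000, ₹5,500 (q = 2 of N = 5).
Gap ratios (z−y)/z: (8450−5000)/8450 = 0.4083; (8450−5500)/8450 = 0.3491.
Squared: 0.1667; 0.1219.
Sum = 0.288575; P₂ = 0.288575 / 5 = 0.058.

0.058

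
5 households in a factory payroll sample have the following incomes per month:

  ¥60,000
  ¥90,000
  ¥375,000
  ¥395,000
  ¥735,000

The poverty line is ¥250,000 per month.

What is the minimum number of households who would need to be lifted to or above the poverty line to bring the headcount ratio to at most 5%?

2 of the 5 households are poor, so H = 2/5 = 0.400.
A headcount ratio of at most 5% allows at most ⌊0.05 × 5⌋ = 0 poor households.
So at least 2 − 0 = 2 must be lifted.

2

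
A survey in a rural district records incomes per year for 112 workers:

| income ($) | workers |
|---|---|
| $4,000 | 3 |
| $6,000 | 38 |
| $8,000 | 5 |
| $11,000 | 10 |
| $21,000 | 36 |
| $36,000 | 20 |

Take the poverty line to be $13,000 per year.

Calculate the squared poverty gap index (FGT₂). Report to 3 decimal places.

0.120

Poor units: 3×$4,000, 38×$6,000, 5×$8,000, 10×$11,000 (q = 56 of N = 112).
Shortfall ratios: (13000−4000)/13000 = 0.6923 (×3); (13000−6000)/13000 = 0.5385 (×38); (13000−8000)/13000 = 0.3846 (×5); (13000−11000)/13000 = 0.1538 (×10).
Squared: 0.4793 (×3); 0.2899 (×38); 0.1479 (×5); 0.0237 (×10).
Sum = 13.431953; P₂ = 13.431953 / 112 = 0.120.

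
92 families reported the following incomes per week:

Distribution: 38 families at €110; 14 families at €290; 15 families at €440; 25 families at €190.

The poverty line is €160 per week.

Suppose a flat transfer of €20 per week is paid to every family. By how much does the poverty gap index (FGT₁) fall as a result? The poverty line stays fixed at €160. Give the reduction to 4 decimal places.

Before: below the line — 38×€110; poverty gap index (FGT₁) = 0.129076.
After the €20 transfer: below the line — 38×€130; poverty gap index (FGT₁) = 0.077446.
Reduction = 0.129076 − 0.077446 = 0.0516.

0.0516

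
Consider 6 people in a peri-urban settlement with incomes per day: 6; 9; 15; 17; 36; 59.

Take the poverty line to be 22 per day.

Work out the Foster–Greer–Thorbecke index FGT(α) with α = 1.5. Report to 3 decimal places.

0.227

Below z: 6, 9, 15, 17 (q = 4 of N = 6).
Gap ratios (z−y)/z: (22−6)/22 = 0.7273; (22−9)/22 = 0.5909; (22−15)/22 = 0.3182; (22−17)/22 = 0.2273.
Raised to α = 1.5: 0.62022; 0.45424; 0.17948; 0.10835.
Sum = 1.362282; FGT(1.5) = 1.362282 / 6 = 0.227.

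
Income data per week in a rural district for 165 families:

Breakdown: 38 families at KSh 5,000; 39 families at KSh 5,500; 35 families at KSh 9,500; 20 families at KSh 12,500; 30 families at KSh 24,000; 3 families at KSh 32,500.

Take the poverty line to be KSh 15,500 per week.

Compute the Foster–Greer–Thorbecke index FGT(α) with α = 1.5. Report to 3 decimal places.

Below z: 38×KSh 5,000, 39×KSh 5,500, 35×KSh 9,500, 20×KSh 12,500 (q = 132 of N = 165).
Shortfall ratios: (15500−5000)/15500 = 0.6774 (×38); (15500−5500)/15500 = 0.6452 (×39); (15500−9500)/15500 = 0.3871 (×35); (15500−12500)/15500 = 0.1935 (×20).
Raised to α = 1.5: 0.55755 (×38); 0.51821 (×39); 0.24084 (×35); 0.08515 (×20).
Sum = 51.529473; FGT(1.5) = 51.529473 / 165 = 0.312.

0.312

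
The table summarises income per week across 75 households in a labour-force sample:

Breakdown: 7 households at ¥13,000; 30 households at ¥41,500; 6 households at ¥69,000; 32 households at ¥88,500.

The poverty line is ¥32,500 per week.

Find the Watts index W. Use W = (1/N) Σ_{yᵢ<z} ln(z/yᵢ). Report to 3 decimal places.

0.086

Below the line: 7×¥13,000 (q = 7 of N = 75).
Log gaps: ln(32500/13000) = 0.9163 (×7).
W = 6.414035 / 75 = 0.086.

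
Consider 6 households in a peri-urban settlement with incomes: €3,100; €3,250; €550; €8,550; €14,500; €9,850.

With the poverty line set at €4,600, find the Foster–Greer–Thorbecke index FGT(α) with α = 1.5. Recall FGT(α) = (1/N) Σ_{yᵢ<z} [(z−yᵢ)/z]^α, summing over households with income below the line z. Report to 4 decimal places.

0.1952

Incomes under z: €550, €3,100, €3,250 (q = 3 of N = 6).
Relative gaps: (4600−550)/4600 = 0.8804; (4600−3100)/4600 = 0.3261; (4600−3250)/4600 = 0.2935.
Raised to α = 1.5: 0.82613; 0.18621; 0.15899.
Sum = 1.171322; FGT(1.5) = 1.171322 / 6 = 0.1952.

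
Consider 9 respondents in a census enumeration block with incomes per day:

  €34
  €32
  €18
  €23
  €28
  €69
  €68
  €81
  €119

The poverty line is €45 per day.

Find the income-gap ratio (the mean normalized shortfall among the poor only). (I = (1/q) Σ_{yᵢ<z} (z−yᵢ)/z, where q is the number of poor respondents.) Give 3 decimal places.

Below z: €18, €23, €28, €32, €34 (q = 5 of N = 9).
Relative gaps: 0.6000, 0.4889, 0.3778, 0.2889, 0.2444; sum = 2.000000.
I averages over the q = 5 poor units only: 2.000000 / 5 = 0.400.

0.400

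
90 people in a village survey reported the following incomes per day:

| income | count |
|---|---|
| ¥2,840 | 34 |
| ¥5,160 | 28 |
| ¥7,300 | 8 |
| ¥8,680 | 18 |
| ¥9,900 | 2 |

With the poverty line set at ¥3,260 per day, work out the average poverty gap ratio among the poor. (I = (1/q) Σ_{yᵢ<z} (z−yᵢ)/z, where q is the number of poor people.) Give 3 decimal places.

Incomes under z: 34×¥2,840 (q = 34 of N = 90).
Shortfall ratios (z−y)/z: 0.1288 (×34); sum = 4.380368.
The income-gap ratio divides by q (the poor only): 4.380368 / 34 = 0.129.

0.129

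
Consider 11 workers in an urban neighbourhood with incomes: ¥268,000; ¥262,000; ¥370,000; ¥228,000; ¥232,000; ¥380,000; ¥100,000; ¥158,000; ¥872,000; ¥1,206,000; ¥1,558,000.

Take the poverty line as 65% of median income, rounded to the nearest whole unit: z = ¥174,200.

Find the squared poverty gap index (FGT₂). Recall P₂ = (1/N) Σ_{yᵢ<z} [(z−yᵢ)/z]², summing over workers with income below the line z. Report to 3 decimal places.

Below z: ¥100,000, ¥158,000 (q = 2 of N = 11).
Normalized shortfalls: (174200−100000)/174200 = 0.4259; (174200−158000)/174200 = 0.0930.
Squared: 0.1814; 0.0086.
Sum = 0.190079; P₂ = 0.190079 / 11 = 0.017.

0.017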